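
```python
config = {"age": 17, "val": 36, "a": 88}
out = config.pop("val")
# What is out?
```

Trace:
`config = {"age": 17, "val": 36, "a": 88}` → config = {'age': 17, 'val': 36, 'a': 88}
`out = config.pop("val")` → config = {'age': 17, 'a': 88}; out = 36
So out = 36

Answer: 36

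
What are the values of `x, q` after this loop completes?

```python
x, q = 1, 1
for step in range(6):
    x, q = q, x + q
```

Fibonacci: after 6 iterations
`x, q` takes the values: (1, 1) → (1, 2) → (2, 3) → (3, 5) → (5, 8) → (8, 13) → (13, 21)

Answer: 13, 21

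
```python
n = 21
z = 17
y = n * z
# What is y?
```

Trace:
`n = 21` → n = 21
`z = 17` → z = 17
`y = n * z` → y = 357
So y = 357

Answer: 357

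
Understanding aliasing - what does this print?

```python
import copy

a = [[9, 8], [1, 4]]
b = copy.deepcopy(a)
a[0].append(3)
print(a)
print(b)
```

Key concept: deep copy is fully independent.
Step by step:
`a = [[9, 8], [1, 4]]` → a = [[9, 8], [1, 4]]
`b = copy.deepcopy(a)` → b = [[9, 8], [1, 4]]
`a[0].append(3)` → a = [[9, 8, 3], [1, 4]]
`print(a)` → prints [[9, 8, 3], [1, 4]]
`print(b)` → prints [[9, 8], [1, 4]]

Answer:
[[9, 8, 3], [1, 4]]
[[9, 8], [1, 4]]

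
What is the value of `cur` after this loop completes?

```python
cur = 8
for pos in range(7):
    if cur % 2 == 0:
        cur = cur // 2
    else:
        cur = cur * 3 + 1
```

Collatz-style transformation from 8
`cur` takes the values: 8 → 4 → 2 → 1 → 4 → 2 → 1 → 4

Answer: 4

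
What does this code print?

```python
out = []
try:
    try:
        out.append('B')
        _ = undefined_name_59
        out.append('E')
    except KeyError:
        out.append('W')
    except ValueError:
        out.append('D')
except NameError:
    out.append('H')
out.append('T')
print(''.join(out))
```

Execution trace: 'B' (try body) → 'H' (outer except NameError) → 'T' (after the try/except). Output: BHT

Answer: BHT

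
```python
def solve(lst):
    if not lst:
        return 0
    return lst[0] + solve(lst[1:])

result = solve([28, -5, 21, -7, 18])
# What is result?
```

28 + (-5) + 21 + (-7) + 18 + 0 = 55

Answer: 55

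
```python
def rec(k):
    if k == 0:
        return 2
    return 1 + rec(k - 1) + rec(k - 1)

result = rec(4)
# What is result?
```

rec(k) = 1 + 2·rec(k-1), rec(0)=2. Closed form: (2+1)·2^4 - 1 = 47.

Answer: 47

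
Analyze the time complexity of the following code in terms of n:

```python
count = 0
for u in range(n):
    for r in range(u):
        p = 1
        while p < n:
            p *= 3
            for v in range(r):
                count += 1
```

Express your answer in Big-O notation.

Each loop level contributes: n × n × log n × n. Multiplying the contributions gives O(n^3 log n).

Answer: O(n^3 log n)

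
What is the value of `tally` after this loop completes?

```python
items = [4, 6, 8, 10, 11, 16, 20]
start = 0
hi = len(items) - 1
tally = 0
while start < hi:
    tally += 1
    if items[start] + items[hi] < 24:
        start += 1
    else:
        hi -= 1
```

Steps to find pair summing to 24
`tally` takes the values: 0 → 1 → 2 → 3 → 4 → 5 → 6

Answer: 6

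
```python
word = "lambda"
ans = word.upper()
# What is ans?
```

Trace:
`word = "lambda"` → word = 'lambda'
`ans = word.upper()` → ans = 'LAMBDA'
So ans = 'LAMBDA'

Answer: 'LAMBDA'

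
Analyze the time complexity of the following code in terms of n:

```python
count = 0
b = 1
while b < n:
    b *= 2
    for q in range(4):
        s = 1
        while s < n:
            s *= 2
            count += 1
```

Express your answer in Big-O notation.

Each loop level contributes: log n × 1 × log n. Multiplying the contributions gives O(log² n).

Answer: O(log² n)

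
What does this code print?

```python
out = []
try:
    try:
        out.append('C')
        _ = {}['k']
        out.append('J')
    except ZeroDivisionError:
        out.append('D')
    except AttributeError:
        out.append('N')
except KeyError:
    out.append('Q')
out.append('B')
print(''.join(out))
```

Execution trace: 'C' (try body) → 'Q' (outer except KeyError) → 'B' (after the try/except). Output: CQB

Answer: CQB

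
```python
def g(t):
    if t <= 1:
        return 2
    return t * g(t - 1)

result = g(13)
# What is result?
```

g(13) = 13 * 12 * 11 * 10 * 9 * 8 * 7 * 6 * 5 * 4 * 3 * 2 * 2 = 12454041600

Answer: 12454041600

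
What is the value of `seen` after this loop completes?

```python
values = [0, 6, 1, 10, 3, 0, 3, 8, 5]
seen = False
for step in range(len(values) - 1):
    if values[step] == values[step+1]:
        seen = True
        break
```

Check consecutive duplicates in [0, 6, 1, 10, 3, 0, 3, 8, 5]
`seen` takes the values: False

Answer: False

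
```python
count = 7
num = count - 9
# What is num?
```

Trace:
`count = 7` → count = 7
`num = count - 9` → num = -2
So num = -2

Answer: -2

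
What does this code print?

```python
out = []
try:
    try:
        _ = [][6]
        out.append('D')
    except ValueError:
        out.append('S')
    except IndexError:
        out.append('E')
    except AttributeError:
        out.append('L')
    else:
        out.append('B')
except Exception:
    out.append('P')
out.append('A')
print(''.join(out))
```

Execution trace: 'E' (inner except IndexError) → 'A' (after the try/except). Output: EA

Answer: EA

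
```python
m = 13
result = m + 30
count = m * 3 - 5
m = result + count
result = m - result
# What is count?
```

Trace:
`m = 13` → m = 13
`result = m + 30` → result = 43
`count = m * 3 - 5` → count = 34
`m = result + count` → m = 77
`result = m - result` → result = 34
So count = 34

Answer: 34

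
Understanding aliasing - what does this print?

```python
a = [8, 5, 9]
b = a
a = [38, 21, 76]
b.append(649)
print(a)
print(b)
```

Key concept: rebinding vs mutation: a is rebound to a new list, b still points at the original.
Step by step:
`a = [8, 5, 9]` → a = [8, 5, 9]
`b = a` → b = [8, 5, 9] (same object as a)
`a = [38, 21, 76]` → a = [38, 21, 76]
`b.append(649)` → b = [8, 5, 9, 649]
`print(a)` → prints [38, 21, 76]
`print(b)` → prints [8, 5, 9, 649]

Answer:
[38, 21, 76]
[8, 5, 9, 649]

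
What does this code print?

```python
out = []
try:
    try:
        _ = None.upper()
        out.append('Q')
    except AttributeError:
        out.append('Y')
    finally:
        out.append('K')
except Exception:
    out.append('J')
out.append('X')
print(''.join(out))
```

Execution trace: 'Y' (inner except AttributeError) → 'K' (inner finally) → 'X' (after the try/except). Output: YKX

Answer: YKX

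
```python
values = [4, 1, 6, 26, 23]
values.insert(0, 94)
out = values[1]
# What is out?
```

Trace:
`values = [4, 1, 6, 26, 23]` → values = [4, 1, 6, 26, 23]
`values.insert(0, 94)` → values = [94, 4, 1, 6, 26, 23]
`out = values[1]` → out = 4
So out = 4

Answer: 4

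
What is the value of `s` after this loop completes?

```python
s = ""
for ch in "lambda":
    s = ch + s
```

Reverse 'lambda'
`s` takes the values: "" → "l" → "al" → "mal" → "bmal" → "dbmal" → "adbmal"

Answer: "adbmal"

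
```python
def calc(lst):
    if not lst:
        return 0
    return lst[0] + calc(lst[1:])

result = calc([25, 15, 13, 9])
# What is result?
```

25 + 15 + 13 + 9 + 0 = 62

Answer: 62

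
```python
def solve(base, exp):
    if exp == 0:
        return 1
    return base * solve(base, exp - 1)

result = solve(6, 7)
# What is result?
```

solve(6, 7) = 6 * 6 * 6 * 6 * 6 * 6 * 6 = 279936

Answer: 279936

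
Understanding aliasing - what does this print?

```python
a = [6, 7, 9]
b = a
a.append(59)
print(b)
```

Key concept: basic list aliasing.
Step by step:
`a = [6, 7, 9]` → a = [6, 7, 9]
`b = a` → b = [6, 7, 9] (same object as a)
`a.append(59)` → a = [6, 7, 9, 59] (same object as b); b = [6, 7, 9, 59] (same object as a)
`print(b)` → prints [6, 7, 9, 59]

Answer: [6, 7, 9, 59]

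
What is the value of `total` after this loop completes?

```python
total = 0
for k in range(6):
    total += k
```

Sum of 0 to 5 = 15
`total` takes the values: 0 → 1 → 3 → 6 → 10 → 15

Answer: 15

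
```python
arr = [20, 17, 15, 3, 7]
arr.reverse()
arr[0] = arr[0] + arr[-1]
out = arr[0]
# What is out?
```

Trace:
`arr = [20, 17, 15, 3, 7]` → arr = [20, 17, 15, 3, 7]
`arr.reverse()` → arr = [7, 3, 15, 17, 20]
`arr[0] = arr[0] + arr[-1]` → arr = [27, 3, 15, 17, 20]
`out = arr[0]` → out = 27
So out = 27

Answer: 27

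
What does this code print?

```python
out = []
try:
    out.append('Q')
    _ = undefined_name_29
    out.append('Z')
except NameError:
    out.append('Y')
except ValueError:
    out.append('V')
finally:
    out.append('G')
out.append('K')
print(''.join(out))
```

Execution trace: 'Q' (try body) → 'Y' (except NameError) → 'G' (finally) → 'K' (after the try/except). Output: QYGK

Answer: QYGK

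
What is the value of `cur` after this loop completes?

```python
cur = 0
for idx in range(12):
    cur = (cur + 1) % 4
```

Increment mod 4, 12 times = 0
`cur` takes the values: 0 → 1 → 2 → 3 → 0 → 1 → 2 → 3 → 0 → 1 → 2 → 3 → 0

Answer: 0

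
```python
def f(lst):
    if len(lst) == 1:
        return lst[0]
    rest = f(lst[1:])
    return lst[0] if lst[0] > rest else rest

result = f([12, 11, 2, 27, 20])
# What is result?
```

Recursive max over [12, 11, 2, 27, 20] = 27

Answer: 27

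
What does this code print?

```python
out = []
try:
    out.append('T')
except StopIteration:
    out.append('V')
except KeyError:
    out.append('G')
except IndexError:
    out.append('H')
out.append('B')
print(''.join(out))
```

Execution trace: 'T' (try body, no exception) → 'B' (after the try/except). Output: TB

Answer: TB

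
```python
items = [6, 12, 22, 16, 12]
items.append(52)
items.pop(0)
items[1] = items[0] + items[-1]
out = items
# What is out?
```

Trace:
`items = [6, 12, 22, 16, 12]` → items = [6, 12, 22, 16, 12]
`items.append(52)` → items = [6, 12, 22, 16, 12, 52]
`items.pop(0)` → items = [12, 22, 16, 12, 52]
`items[1] = items[0] + items[-1]` → items = [12, 64, 16, 12, 52]
`out = items` → out = [12, 64, 16, 12, 52]
So out = [12, 64, 16, 12, 52]

Answer: [12, 64, 16, 12, 52]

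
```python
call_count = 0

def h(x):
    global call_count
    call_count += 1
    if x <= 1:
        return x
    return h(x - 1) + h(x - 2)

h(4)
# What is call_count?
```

Calls(x) = 1 + Calls(x-1) + Calls(x-2); Calls(0)=Calls(1)=1. For x=4 this gives 9.

Answer: 9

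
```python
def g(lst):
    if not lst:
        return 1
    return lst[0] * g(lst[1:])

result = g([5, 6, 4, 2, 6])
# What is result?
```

Product over [5, 6, 4, 2, 6] = 5 * 6 * 4 * 2 * 6 = 1440

Answer: 1440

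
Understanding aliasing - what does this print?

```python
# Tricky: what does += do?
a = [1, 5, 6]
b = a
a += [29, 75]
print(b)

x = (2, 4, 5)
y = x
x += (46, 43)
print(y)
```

Key concept: += behavior differs for mutable vs immutable.
Step by step:
`a = [1, 5, 6]` → a = [1, 5, 6]
`b = a` → b = [1, 5, 6] (same object as a)
`a += [29, 75]` → a = [1, 5, 6, 29, 75] (same object as b); b = [1, 5, 6, 29, 75] (same object as a)
`print(b)` → prints [1, 5, 6, 29, 75]
`x = (2, 4, 5)` → x = (2, 4, 5)
`y = x` → y = (2, 4, 5)
`x += (46, 43)` → x = (2, 4, 5, 46, 43)
`print(y)` → prints (2, 4, 5)

Answer:
[1, 5, 6, 29, 75]
(2, 4, 5)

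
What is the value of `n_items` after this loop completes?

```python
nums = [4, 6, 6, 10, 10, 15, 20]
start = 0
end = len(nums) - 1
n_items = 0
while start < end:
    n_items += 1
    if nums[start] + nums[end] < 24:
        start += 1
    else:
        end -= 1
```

Steps to find pair summing to 24
`n_items` takes the values: 0 → 1 → 2 → 3 → 4 → 5 → 6

Answer: 6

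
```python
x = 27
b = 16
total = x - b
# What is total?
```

Trace:
`x = 27` → x = 27
`b = 16` → b = 16
`total = x - b` → total = 11
So total = 11

Answer: 11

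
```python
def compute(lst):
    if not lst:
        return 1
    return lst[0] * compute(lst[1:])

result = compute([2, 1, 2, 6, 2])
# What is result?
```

Product over [2, 1, 2, 6, 2] = 2 * 1 * 2 * 6 * 2 = 48

Answer: 48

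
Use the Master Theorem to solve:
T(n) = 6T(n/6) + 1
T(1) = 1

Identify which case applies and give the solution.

a=6, b=6, f(n)=1. log_6(6) = 1. Since c=0 < 1, Case 1 applies: T(n) = Θ(n^log_b(a)) = O(n).

Answer: O(n) - Case 1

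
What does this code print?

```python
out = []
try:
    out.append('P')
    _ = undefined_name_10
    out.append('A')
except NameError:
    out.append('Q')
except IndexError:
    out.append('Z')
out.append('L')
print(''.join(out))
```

Execution trace: 'P' (try body) → 'Q' (except NameError) → 'L' (after the try/except). Output: PQL

Answer: PQL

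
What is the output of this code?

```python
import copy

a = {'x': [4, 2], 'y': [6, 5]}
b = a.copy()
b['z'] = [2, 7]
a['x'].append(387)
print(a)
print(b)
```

Key concept: shallow copy of dict with mutable values.
Step by step:
`a = {'x': [4, 2], 'y': [6, 5]}` → a = {'x': [4, 2], 'y': [6, 5]}
`b = a.copy()` → b = {'x': [4, 2], 'y': [6, 5]}
`b['z'] = [2, 7]` → b = {'x': [4, 2], 'y': [6, 5], 'z': [2, 7]}
`a['x'].append(387)` → a = {'x': [4, 2, 387], 'y': [6, 5]}; b = {'x': [4, 2, 387], 'y': [6, 5], 'z': [2, 7]}
`print(a)` → prints {'x': [4, 2, 387], 'y': [6, 5]}
`print(b)` → prints {'x': [4, 2, 387], 'y': [6, 5], 'z': [2, 7]}

Answer:
{'x': [4, 2, 387], 'y': [6, 5]}
{'x': [4, 2, 387], 'y': [6, 5], 'z': [2, 7]}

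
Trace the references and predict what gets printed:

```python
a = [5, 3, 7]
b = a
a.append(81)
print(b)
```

Key concept: basic list aliasing.
Step by step:
`a = [5, 3, 7]` → a = [5, 3, 7]
`b = a` → b = [5, 3, 7] (same object as a)
`a.append(81)` → a = [5, 3, 7, 81] (same object as b); b = [5, 3, 7, 81] (same object as a)
`print(b)` → prints [5, 3, 7, 81]

Answer: [5, 3, 7, 81]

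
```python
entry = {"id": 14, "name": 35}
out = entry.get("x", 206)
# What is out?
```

Trace:
`entry = {"id": 14, "name": 35}` → entry = {'id': 14, 'name': 35}
`out = entry.get("x", 206)` → out = 206
So out = 206

Answer: 206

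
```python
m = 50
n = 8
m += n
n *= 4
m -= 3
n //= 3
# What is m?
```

Trace:
`m = 50` → m = 50
`n = 8` → n = 8
`m += n` → m = 58
`n *= 4` → n = 32
`m -= 3` → m = 55
`n //= 3` → n = 10
So m = 55

Answer: 55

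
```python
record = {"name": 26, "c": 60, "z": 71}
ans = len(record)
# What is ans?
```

Trace:
`record = {"name": 26, "c": 60, "z": 71}` → record = {'name': 26, 'c': 60, 'z': 71}
`ans = len(record)` → ans = 3
So ans = 3

Answer: 3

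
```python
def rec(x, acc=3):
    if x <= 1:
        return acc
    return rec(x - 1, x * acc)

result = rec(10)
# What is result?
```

Accumulator trace (n, acc): (10, 3) -> (9, 30) -> (8, 270) -> (7, 2160) -> (6, 15120) -> (5, 90720) -> (4, 453600) -> (3, 1814400) -> (2, 5443200) -> (1, 10886400) -> return 10886400

Answer: 10886400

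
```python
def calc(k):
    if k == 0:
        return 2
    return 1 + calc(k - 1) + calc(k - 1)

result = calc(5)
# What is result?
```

calc(k) = 1 + 2·calc(k-1), calc(0)=2. Closed form: (2+1)·2^5 - 1 = 95.

Answer: 95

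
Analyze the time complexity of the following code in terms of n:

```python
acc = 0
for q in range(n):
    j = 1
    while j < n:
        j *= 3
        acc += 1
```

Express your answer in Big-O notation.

Each loop level contributes: n × log n. Multiplying the contributions gives O(n log n).

Answer: O(n log n)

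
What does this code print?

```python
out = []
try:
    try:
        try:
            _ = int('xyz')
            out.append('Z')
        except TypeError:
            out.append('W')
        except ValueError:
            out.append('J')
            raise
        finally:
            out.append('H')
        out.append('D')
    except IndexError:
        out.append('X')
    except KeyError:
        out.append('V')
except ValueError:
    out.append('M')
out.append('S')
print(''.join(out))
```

Execution trace: 'J' (inner except ValueError) → 'H' (inner finally) → 'M' (outer except ValueError) → 'S' (after the try/except). Output: JHMS

Answer: JHMS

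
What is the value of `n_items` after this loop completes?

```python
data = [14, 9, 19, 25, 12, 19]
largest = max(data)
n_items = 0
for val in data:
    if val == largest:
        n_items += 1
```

Count of max value 25 in [14, 9, 19, 25, 12, 19]
`n_items` takes the values: 0 → 1

Answer: 1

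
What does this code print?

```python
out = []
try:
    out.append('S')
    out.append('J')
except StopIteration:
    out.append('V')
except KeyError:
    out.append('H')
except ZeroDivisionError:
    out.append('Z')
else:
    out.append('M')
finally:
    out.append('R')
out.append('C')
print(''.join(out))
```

Execution trace: 'S' (try body) → 'J' (try body, no exception) → 'M' (else) → 'R' (finally) → 'C' (after the try/except). Output: SJMRC

Answer: SJMRC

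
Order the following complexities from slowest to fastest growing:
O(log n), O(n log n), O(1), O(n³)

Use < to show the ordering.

Ordered by growth rate: O(1) < O(log n) < O(n log n) < O(n³)

Answer: O(1) < O(log n) < O(n log n) < O(n³)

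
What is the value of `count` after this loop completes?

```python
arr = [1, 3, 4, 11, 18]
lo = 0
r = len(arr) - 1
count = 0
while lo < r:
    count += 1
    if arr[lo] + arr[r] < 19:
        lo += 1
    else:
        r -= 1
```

Steps to find pair summing to 19
`count` takes the values: 0 → 1 → 2 → 3 → 4

Answer: 4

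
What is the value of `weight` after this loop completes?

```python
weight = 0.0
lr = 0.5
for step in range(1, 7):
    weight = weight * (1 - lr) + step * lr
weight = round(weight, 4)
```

Moving average with lr=0.5
`weight` takes the values: 0.0 → 0.5 → 1.25 → 2.125 → 3.0625 → 4.03125 → 5.015625 → 5.0156

Answer: 5.0156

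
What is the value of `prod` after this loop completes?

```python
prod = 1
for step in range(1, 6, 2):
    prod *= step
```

Product of 1, 3, 5, ... up to 5
`prod` takes the values: 1 → 3 → 15

Answer: 15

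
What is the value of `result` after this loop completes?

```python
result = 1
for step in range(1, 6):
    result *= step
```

5! = 120
`result` takes the values: 1 → 2 → 6 → 24 → 120

Answer: 120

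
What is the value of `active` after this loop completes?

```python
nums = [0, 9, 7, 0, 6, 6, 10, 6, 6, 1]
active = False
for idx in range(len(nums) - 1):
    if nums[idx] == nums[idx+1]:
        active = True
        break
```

Check consecutive duplicates in [0, 9, 7, 0, 6, 6, 10, 6, 6, 1]
`active` takes the values: False → True

Answer: True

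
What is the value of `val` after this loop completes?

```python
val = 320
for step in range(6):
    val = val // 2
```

Halve 6 times: 320 // 2^6 = 5
`val` takes the values: 320 → 160 → 80 → 40 → 20 → 10 → 5

Answer: 5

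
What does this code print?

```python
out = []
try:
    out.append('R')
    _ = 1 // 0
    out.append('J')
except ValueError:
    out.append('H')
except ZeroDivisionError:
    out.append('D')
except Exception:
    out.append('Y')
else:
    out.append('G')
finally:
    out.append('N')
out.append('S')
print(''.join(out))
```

Execution trace: 'R' (try body) → 'D' (except ZeroDivisionError) → 'N' (finally) → 'S' (after the try/except). Output: RDNS

Answer: RDNS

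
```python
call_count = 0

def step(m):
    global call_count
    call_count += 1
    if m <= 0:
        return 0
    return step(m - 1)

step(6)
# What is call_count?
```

Linear recursion stepping by 1: 7 calls from m=6 down to ≤0.

Answer: 7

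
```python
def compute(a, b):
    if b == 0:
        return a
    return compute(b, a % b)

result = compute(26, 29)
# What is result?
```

compute(26, 29) -> compute(29, 26) -> compute(26, 3) -> compute(3, 2) -> compute(2, 1) -> compute(1, 0) -> 1

Answer: 1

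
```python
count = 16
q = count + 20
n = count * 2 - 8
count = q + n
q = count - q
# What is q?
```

Trace:
`count = 16` → count = 16
`q = count + 20` → q = 36
`n = count * 2 - 8` → n = 24
`count = q + n` → count = 60
`q = count - q` → q = 24
So q = 24

Answer: 24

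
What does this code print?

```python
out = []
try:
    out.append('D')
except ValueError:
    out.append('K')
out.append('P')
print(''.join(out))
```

Execution trace: 'D' (try body, no exception) → 'P' (after the try/except). Output: DP

Answer: DP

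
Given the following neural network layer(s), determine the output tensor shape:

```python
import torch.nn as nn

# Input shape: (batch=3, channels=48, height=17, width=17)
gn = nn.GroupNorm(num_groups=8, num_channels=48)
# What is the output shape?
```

Input: (3, 48, 17, 17) -> Output: (3, 48, 17, 17)

Answer: (3, 48, 17, 17)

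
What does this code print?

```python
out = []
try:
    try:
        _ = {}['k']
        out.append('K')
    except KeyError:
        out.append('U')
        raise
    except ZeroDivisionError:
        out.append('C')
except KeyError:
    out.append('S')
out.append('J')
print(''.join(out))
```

Execution trace: 'U' (inner except KeyError) → 'S' (outer except KeyError) → 'J' (after the try/except). Output: USJ

Answer: USJ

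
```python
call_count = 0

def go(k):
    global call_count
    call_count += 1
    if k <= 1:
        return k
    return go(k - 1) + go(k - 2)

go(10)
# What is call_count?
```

Calls(k) = 1 + Calls(k-1) + Calls(k-2); Calls(0)=Calls(1)=1. For k=10 this gives 177.

Answer: 177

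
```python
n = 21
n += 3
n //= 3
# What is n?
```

Trace:
`n = 21` → n = 21
`n += 3` → n = 24
`n //= 3` → n = 8
So n = 8

Answer: 8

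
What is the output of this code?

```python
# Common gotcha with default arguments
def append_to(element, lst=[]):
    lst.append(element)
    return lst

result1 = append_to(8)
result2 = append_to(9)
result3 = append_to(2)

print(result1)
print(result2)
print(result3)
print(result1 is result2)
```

Key concept: mutable default argument gotcha.
Step by step:
`result1 = append_to(8)` → result1 = [8]
`result2 = append_to(9)` → result1 = [8, 9] (same object as result2); result2 = [8, 9] (same object as result1)
`result3 = append_to(2)` → result1 = [8, 9, 2] (same object as result2, result3); result2 = [8, 9, 2] (same object as result1, result3); result3 = [8, 9, 2] (same object as result1, result2)
`print(result1)` → prints [8, 9, 2]
`print(result2)` → prints [8, 9, 2]
`print(result3)` → prints [8, 9, 2]
`print(result1 is result2)` → prints True

Answer:
[8, 9, 2]
[8, 9, 2]
[8, 9, 2]
True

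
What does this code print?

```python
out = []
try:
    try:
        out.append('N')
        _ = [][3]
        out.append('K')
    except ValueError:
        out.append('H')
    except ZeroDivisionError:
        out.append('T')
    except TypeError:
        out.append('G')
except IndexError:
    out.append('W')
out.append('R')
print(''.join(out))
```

Execution trace: 'N' (try body) → 'W' (outer except IndexError) → 'R' (after the try/except). Output: NWR

Answer: NWR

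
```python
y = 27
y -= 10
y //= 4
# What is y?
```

Trace:
`y = 27` → y = 27
`y -= 10` → y = 17
`y //= 4` → y = 4
So y = 4

Answer: 4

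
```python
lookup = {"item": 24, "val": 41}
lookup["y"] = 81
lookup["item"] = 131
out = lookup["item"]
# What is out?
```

Trace:
`lookup = {"item": 24, "val": 41}` → lookup = {'item': 24, 'val': 41}
`lookup["y"] = 81` → lookup = {'item': 24, 'val': 41, 'y': 81}
`lookup["item"] = 131` → lookup = {'item': 131, 'val': 41, 'y': 81}
`out = lookup["item"]` → out = 131
So out = 131

Answer: 131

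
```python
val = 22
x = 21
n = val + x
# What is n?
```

Trace:
`val = 22` → val = 22
`x = 21` → x = 21
`n = val + x` → n = 43
So n = 43

Answer: 43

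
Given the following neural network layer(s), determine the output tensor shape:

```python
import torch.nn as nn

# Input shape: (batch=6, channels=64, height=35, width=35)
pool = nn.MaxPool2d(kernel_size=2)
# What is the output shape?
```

Input: (6, 64, 35, 35) -> Output: (6, 64, 17, 17)

Answer: (6, 64, 17, 17)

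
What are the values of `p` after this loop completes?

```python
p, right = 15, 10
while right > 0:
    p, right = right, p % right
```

GCD of 15 and 10
`p` takes the values: 15 → 10 → 5

Answer: 5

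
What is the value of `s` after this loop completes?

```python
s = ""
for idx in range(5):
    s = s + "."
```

Repeat '.' 5 times
`s` takes the values: "" → "." → ".." → "..." → "...." → "....."

Answer: "....."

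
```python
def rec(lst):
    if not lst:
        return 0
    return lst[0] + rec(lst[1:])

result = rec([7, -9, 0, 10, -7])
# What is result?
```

7 + (-9) + 0 + 10 + (-7) + 0 = 1

Answer: 1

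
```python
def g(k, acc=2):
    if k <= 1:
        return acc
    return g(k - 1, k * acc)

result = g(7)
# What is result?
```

Accumulator trace (n, acc): (7, 2) -> (6, 14) -> (5, 84) -> (4, 420) -> (3, 1680) -> (2, 5040) -> (1, 10080) -> return 10080

Answer: 10080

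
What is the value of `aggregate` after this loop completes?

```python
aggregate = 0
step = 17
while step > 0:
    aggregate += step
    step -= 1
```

Sum 17 down to 1
`aggregate` takes the values: 0 → 17 → 33 → 48 → 62 → 75 → 87 → 98 → 108 → 117 → 125 → 132 → 138 → 143 → 147 → 150 → 152 → 153

Answer: 153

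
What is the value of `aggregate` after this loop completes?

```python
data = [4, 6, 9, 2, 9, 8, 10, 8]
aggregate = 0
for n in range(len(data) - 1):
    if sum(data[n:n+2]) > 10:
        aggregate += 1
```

Count windows with sum > 10
`aggregate` takes the values: 0 → 1 → 2 → 3 → 4 → 5 → 6

Answer: 6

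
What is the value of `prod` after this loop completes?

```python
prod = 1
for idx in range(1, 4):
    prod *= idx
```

3! = 6
`prod` takes the values: 1 → 2 → 6

Answer: 6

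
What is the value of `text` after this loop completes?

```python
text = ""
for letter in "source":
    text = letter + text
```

Reverse 'source'
`text` takes the values: "" → "s" → "os" → "uos" → "ruos" → "cruos" → "ecruos"

Answer: "ecruos"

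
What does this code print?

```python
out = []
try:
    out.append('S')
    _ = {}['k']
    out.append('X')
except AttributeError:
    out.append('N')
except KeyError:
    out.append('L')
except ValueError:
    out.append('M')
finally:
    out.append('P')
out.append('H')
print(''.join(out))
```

Execution trace: 'S' (try body) → 'L' (except KeyError) → 'P' (finally) → 'H' (after the try/except). Output: SLPH

Answer: SLPH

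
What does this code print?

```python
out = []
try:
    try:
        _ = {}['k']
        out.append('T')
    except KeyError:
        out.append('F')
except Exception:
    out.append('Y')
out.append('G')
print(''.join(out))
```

Execution trace: 'F' (inner except KeyError) → 'G' (after the try/except). Output: FG

Answer: FG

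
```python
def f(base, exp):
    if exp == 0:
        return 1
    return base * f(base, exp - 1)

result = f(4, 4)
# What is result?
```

f(4, 4) = 4 * 4 * 4 * 4 = 256

Answer: 256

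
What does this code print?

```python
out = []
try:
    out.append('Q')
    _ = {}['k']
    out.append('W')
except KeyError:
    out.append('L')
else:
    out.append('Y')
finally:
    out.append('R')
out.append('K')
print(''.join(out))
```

Execution trace: 'Q' (try body) → 'L' (except KeyError) → 'R' (finally) → 'K' (after the try/except). Output: QLRK

Answer: QLRK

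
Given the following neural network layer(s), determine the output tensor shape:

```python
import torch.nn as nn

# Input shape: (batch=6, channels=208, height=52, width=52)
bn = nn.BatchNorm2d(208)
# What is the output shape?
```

Input: (6, 208, 52, 52) -> Output: (6, 208, 52, 52)

Answer: (6, 208, 52, 52)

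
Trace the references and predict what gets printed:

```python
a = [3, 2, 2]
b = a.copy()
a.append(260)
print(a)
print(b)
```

Key concept: list.copy() creates independent copy.
Step by step:
`a = [3, 2, 2]` → a = [3, 2, 2]
`b = a.copy()` → b = [3, 2, 2]
`a.append(260)` → a = [3, 2, 2, 260]
`print(a)` → prints [3, 2, 2, 260]
`print(b)` → prints [3, 2, 2]

Answer:
[3, 2, 2, 260]
[3, 2, 2]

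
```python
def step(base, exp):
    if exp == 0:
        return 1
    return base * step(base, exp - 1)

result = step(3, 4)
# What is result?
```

step(3, 4) = 3 * 3 * 3 * 3 = 81

Answer: 81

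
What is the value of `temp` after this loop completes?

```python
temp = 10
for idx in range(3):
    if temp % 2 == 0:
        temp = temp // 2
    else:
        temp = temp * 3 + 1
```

Collatz-style transformation from 10
`temp` takes the values: 10 → 5 → 16 → 8

Answer: 8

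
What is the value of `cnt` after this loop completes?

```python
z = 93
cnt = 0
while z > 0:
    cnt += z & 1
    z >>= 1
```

Count set bits in 93 (binary: 0b1011101)
`cnt` takes the values: 0 → 1 → 2 → 3 → 4 → 5

Answer: 5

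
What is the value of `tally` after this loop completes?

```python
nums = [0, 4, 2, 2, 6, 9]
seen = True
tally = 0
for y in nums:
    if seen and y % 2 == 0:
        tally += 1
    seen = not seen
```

Count even values at even positions
`tally` takes the values: 0 → 1 → 2 → 3

Answer: 3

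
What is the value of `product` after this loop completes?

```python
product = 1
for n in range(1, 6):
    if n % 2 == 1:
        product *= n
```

Product of odd numbers 1 to 5
`product` takes the values: 1 → 3 → 15

Answer: 15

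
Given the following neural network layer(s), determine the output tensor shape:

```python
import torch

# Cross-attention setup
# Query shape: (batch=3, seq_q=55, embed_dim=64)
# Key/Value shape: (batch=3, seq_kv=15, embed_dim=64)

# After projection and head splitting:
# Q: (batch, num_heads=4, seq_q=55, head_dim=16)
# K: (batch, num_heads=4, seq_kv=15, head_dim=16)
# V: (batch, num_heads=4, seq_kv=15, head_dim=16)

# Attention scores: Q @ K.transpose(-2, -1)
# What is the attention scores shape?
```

Input: (3, 55, 64) -> Output: (3, 4, 55, 15)

Answer: (3, 4, 55, 15)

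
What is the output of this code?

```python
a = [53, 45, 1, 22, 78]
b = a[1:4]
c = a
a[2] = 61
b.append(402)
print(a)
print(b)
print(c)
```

Key concept: slice vs alias.
Step by step:
`a = [53, 45, 1, 22, 78]` → a = [53, 45, 1, 22, 78]
`b = a[1:4]` → b = [45, 1, 22]
`c = a` → c = [53, 45, 1, 22, 78] (same object as a)
`a[2] = 61` → a = [53, 45, 61, 22, 78] (same object as c); c = [53, 45, 61, 22, 78] (same object as a)
`b.append(402)` → b = [45, 1, 22, 402]
`print(a)` → prints [53, 45, 61, 22, 78]
`print(b)` → prints [45, 1, 22, 402]
`print(c)` → prints [53, 45, 61, 22, 78]

Answer:
[53, 45, 61, 22, 78]
[45, 1, 22, 402]
[53, 45, 61, 22, 78]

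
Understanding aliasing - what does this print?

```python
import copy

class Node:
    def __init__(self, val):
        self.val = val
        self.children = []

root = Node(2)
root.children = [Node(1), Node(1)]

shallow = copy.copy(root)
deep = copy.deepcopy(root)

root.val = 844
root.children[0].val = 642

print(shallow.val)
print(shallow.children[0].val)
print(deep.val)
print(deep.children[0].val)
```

Key concept: deep copy with custom objects.
Step by step:
`root = Node(2)` → root = Node(val=2, children=[])
`root.children = [Node(1), Node(1)]` → root = Node(val=2, children=[Node(val=1, children=[]), Node(val=1, children=[])])
`shallow = copy.copy(root)` → shallow = Node(val=2, children=[Node(val=1, children=[]), Node(val=1, children=[])])
`deep = copy.deepcopy(root)` → deep = Node(val=2, children=[Node(val=1, children=[]), Node(val=1, children=[])])
`root.val = 844` → root = Node(val=844, children=[Node(val=1, children=[]), Node(val=1, children=[])])
`root.children[0].val = 642` → root = Node(val=844, children=[Node(val=642, children=[]), Node(val=1, children=[])]); shallow = Node(val=2, children=[Node(val=642, children=[]), Node(val=1, children=[])])
`print(shallow.val)` → prints 2
`print(shallow.children[0].val)` → prints 642
`print(deep.val)` → prints 2
`print(deep.children[0].val)` → prints 1

Answer:
2
642
2
1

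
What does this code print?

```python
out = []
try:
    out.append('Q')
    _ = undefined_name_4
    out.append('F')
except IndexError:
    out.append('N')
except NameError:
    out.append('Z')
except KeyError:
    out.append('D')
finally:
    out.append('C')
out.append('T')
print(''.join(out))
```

Execution trace: 'Q' (try body) → 'Z' (except NameError) → 'C' (finally) → 'T' (after the try/except). Output: QZCT

Answer: QZCT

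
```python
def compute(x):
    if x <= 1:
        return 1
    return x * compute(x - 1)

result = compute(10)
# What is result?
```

compute(10) = 10 * 9 * 8 * 7 * 6 * 5 * 4 * 3 * 2 * 1 = 3628800

Answer: 3628800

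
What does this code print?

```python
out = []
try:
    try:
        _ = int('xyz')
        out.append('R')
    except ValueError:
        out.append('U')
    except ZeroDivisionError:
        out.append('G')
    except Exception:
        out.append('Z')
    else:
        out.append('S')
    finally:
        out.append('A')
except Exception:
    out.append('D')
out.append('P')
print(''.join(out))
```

Execution trace: 'U' (inner except ValueError) → 'A' (inner finally) → 'P' (after the try/except). Output: UAP

Answer: UAP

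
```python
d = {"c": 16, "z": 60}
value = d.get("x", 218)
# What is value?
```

Trace:
`d = {"c": 16, "z": 60}` → d = {'c': 16, 'z': 60}
`value = d.get("x", 218)` → value = 218
So value = 218

Answer: 218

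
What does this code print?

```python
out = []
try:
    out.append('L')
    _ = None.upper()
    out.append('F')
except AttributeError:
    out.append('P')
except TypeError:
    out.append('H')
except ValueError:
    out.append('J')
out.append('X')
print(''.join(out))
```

Execution trace: 'L' (try body) → 'P' (except AttributeError) → 'X' (after the try/except). Output: LPX

Answer: LPX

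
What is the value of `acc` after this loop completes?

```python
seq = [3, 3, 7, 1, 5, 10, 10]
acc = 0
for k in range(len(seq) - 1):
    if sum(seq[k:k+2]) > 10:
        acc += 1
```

Count windows with sum > 10
`acc` takes the values: 0 → 1 → 2

Answer: 2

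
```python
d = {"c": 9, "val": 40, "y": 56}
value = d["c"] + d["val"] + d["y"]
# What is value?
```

Trace:
`d = {"c": 9, "val": 40, "y": 56}` → d = {'c': 9, 'val': 40, 'y': 56}
`value = d["c"] + d["val"] + d["y"]` → value = 105
So value = 105

Answer: 105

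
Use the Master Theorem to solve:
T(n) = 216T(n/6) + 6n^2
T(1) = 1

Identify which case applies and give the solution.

a=216, b=6, f(n)=6n^2. log_6(216) = 3. Since c=2 < 3, Case 1 applies: T(n) = Θ(n^log_b(a)) = O(n^3).

Answer: O(n^3) - Case 1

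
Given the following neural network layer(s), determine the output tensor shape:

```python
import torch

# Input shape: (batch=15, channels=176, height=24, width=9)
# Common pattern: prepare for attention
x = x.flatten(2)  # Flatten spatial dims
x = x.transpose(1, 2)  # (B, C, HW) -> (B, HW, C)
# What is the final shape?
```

Input: (15, 176, 24, 9) -> after flatten(2): (15, 176, 216) -> Output: (15, 216, 176)

Answer: (15, 216, 176)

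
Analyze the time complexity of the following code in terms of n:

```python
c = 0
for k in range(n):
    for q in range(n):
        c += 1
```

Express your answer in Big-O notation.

Each loop level contributes: n × n. Multiplying the contributions gives O(n^2).

Answer: O(n^2)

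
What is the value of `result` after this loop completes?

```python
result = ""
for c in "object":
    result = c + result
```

Reverse 'object'
`result` takes the values: "" → "o" → "bo" → "jbo" → "ejbo" → "cejbo" → "tcejbo"

Answer: "tcejbo"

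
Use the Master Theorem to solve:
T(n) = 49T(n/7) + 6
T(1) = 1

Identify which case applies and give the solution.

a=49, b=7, f(n)=6. log_7(49) = 2. Since c=0 < 2, Case 1 applies: T(n) = Θ(n^log_b(a)) = O(n^2).

Answer: O(n^2) - Case 1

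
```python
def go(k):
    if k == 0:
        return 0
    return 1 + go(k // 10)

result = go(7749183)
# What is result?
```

Count of digits of 7749183: 7

Answer: 7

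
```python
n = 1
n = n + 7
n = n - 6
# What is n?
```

Trace:
`n = 1` → n = 1
`n = n + 7` → n = 8
`n = n - 6` → n = 2
So n = 2

Answer: 2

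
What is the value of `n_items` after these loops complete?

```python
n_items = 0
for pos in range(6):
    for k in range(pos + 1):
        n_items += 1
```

Triangle: 1 + 2 + ... + 6
`n_items` takes the values: 0 → 1 → 2 → 3 → 4 → 5 → 6 → 7 → 8 → 9 → 10 → 11 → 12 → 13 → 14 → 15 → 16 → 17 → 18 → 19 → 20 → 21

Answer: 21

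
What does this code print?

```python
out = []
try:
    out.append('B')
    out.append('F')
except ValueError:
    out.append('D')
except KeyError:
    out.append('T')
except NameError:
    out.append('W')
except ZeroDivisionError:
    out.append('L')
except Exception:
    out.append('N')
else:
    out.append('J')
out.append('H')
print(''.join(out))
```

Execution trace: 'B' (try body) → 'F' (try body, no exception) → 'J' (else) → 'H' (after the try/except). Output: BFJH

Answer: BFJH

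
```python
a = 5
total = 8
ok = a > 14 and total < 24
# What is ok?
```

Trace:
`a = 5` → a = 5
`total = 8` → total = 8
`ok = a > 14 and total < 24` → ok = False
So ok = False

Answer: False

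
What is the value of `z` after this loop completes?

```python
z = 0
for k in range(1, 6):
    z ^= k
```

XOR of 1 to 5
`z` takes the values: 0 → 1 → 3 → 0 → 4 → 1

Answer: 1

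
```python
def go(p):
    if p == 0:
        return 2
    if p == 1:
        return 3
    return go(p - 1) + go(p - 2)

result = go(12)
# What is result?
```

Build up from base cases: go(0)=2, go(1)=3, go(2)=5, go(3)=8, go(4)=13, go(5)=21, go(6)=34, ..., go(12)=610

Answer: 610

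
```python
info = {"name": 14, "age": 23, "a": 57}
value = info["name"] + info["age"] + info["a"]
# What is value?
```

Trace:
`info = {"name": 14, "age": 23, "a": 57}` → info = {'name': 14, 'age': 23, 'a': 57}
`value = info["name"] + info["age"] + info["a"]` → value = 94
So value = 94

Answer: 94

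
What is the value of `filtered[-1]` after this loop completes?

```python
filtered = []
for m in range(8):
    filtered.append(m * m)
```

Last element of squares 0 to 7
`filtered` takes the values: [] → [0] → [0, 1] → [0, 1, 4] → [0, 1, 4, 9] → [0, 1, 4, 9, 16] → [0, 1, 4, 9, 16, 25] → [0, 1, 4, 9, 16, 25, 36] → [0, 1, 4, 9, 16, 25, 36, 49]
So `filtered[-1]` = 49

Answer: 49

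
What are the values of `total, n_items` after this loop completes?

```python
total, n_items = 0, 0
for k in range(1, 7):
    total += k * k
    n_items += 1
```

Sum of squares and count
`total, n_items` takes the values: (0, 0) → (1, 0) → (1, 1) → (5, 1) → (5, 2) → (14, 2) → (14, 3) → (30, 3) → (30, 4) → (55, 4) → (55, 5) → (91, 5) → (91, 6)

Answer: 91, 6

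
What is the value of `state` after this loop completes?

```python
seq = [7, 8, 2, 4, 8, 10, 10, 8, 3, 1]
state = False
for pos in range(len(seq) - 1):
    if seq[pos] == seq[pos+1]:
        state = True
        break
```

Check consecutive duplicates in [7, 8, 2, 4, 8, 10, 10, 8, 3, 1]
`state` takes the values: False → True

Answer: True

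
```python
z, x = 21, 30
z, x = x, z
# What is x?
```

Trace:
`z, x = 21, 30` → z = 21; x = 30
`z, x = x, z` → z = 30; x = 21
So x = 21

Answer: 21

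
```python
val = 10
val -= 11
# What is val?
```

Trace:
`val = 10` → val = 10
`val -= 11` → val = -1
So val = -1

Answer: -1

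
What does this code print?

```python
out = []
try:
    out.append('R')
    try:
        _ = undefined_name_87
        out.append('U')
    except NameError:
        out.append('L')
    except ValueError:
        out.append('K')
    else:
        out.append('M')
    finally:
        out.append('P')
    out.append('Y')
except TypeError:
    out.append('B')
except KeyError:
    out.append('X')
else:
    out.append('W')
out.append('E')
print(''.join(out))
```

Execution trace: 'R' (try body) → 'L' (inner except NameError) → 'P' (inner finally) → 'Y' (try body, no exception) → 'W' (else) → 'E' (after the try/except). Output: RLPYWE

Answer: RLPYWE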